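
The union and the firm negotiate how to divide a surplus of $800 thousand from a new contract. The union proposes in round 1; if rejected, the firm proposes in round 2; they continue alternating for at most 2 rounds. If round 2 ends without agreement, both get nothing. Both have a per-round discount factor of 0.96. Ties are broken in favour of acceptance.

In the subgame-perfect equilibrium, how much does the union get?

32

By backward induction:
Round 2 (the firm proposes): the union will accept anything ≥ 0, so the firm offers 0 and keeps 800.
Round 1 (the union proposes): the firm can get 800 next round, worth 0.96 × 800 = 768 now, so the union offers 768, keeping 32.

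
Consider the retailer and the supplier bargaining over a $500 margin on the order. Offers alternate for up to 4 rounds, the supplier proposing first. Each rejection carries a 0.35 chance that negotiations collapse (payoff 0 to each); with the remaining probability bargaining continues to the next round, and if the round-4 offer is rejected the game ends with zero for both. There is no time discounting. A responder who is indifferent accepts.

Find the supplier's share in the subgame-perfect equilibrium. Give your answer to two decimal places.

Round 4 (the retailer proposes): the supplier will accept anything ≥ 0, so the retailer offers 0 and keeps 500.
Round 3 (the supplier proposes): rejecting gives the retailer an expected 0.65 × 500 = 325; the supplier offers that and keeps 175.
Round 2 (the retailer proposes): rejecting gives the supplier an expected 0.65 × 175 = 113.75. The retailer offers 113.75 and keeps 500 − 113.75 = 386.25.
Round 1 (the supplier proposes): rejecting gives the retailer an expected 0.65 × 386.25 = 251.0625. The supplier offers 251.0625 and keeps 500 − 251.0625 = 248.9375.

248.94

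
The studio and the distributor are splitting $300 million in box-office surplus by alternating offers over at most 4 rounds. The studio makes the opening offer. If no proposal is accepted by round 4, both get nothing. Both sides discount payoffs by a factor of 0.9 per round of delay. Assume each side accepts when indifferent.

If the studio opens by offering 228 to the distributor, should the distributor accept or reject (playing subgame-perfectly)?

Reject

Round 4 (the distributor proposes): the studio will accept anything ≥ 0, so the distributor offers 0 and keeps 300.
Round 3 (the studio proposes): the distributor can get 300 next round, worth 0.9 × 300 = 270 now. The studio offers 270 and keeps 300 − 270 = 30.
Round 2 (the distributor proposes): the studio can get 30 next round, worth 0.9 × 30 = 27 now, so the distributor offers 27, keeping 273.
So by rejecting in round 1, the distributor gets 273 next round, worth 0.9 × 273 = 245.7 now.
Offer 228 < 245.7, so the distributor rejects.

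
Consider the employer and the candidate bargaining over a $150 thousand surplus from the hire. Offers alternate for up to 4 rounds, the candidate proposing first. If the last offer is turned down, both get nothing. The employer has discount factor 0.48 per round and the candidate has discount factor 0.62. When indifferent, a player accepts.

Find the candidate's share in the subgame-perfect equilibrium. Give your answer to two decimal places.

101.21

Solve by backward induction from round 4.
Round 4 (the employer proposes): the candidate will accept anything ≥ 0, so the employer offers 0 and keeps 150.
Round 3 (the candidate proposes): the employer can get 150 next round, worth 0.48 × 150 = 72 now; the candidate offers that and keeps 78.
Round 2 (the employer proposes): the candidate can get 78 next round, worth 0.62 × 78 = 48.36 now, so the employer offers 48.36, keeping 101.64.
Round 1 (the candidate proposes): the employer can get 101.64 next round, worth 0.48 × 101.64 = 48.7872 now, so the candidate offers 48.7872, keeping 101.2128.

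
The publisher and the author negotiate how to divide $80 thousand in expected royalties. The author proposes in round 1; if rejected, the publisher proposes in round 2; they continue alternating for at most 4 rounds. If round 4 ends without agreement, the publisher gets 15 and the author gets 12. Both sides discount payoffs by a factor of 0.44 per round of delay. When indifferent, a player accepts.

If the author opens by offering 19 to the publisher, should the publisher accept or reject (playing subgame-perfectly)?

Work out the publisher's continuation value if the offer is rejected.
Round 4 (the publisher proposes): the author gets 12 if talks fail, so the publisher offers 12 and keeps 68.
Round 3 (the author proposes): the publisher can get 68 next round, worth 0.44 × 68 = 29.92 now. The author offers 29.92 and keeps 80 − 29.92 = 50.08.
Round 2 (the publisher proposes): the author can get 50.08 next round, worth 0.44 × 50.08 = 22.0352 now. The publisher offers 22.0352 and keeps 80 − 22.0352 = 57.9648.
So by rejecting in round 1, the publisher gets 57.9648 next round, worth 0.44 × 57.9648 = 25.504512 now.
Offer 19 < 25.504512, so the publisher rejects.

Reject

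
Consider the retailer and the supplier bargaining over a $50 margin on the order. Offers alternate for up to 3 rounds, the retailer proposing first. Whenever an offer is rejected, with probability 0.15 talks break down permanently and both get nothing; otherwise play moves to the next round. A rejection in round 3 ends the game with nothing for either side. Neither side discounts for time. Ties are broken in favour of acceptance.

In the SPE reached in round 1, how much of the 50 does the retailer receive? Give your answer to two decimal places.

By backward induction:
Round 3 (the retailer proposes): the supplier will accept anything ≥ 0, so the retailer offers 0 and keeps 50.
Round 2 (the supplier proposes): rejecting gives the retailer an expected 0.85 × 50 = 42.5, so the supplier offers 42.5, keeping 7.5.
Round 1 (the retailer proposes): rejecting gives the supplier an expected 0.85 × 7.5 = 6.375; the retailer offers that and keeps 43.625.

43.63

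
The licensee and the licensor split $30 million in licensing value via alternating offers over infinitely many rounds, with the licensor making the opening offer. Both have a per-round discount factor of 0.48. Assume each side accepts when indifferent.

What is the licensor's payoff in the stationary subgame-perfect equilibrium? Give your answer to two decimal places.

20.27

Let x be the licensor's share when the licensor proposes and y be the licensee's share when the licensee proposes.
The licensee accepts iff offered ≥ 0.48·y, so x = 30 − 0.48y. Symmetrically y = 30 − 0.48x.
Substituting: x = 30 − 0.48(30 − 0.48x), giving x(1 − 0.48·0.48) = 30(1 − 0.48).
So x = 30 × 0.52 / 0.7696 ≈ 20.2703, and the licensee receives 30 − x ≈ 9.7297.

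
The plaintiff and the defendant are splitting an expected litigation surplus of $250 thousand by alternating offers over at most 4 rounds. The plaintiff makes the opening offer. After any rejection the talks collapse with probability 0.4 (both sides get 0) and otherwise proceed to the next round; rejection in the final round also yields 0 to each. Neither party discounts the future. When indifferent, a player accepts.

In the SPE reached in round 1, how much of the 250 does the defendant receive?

Round 4 (the defendant proposes): rejection yields 0 for the plaintiff; the defendant offers 0 and keeps 250.
Round 3 (the plaintiff proposes): rejecting gives the defendant an expected 0.6 × 250 = 150, so the plaintiff offers 150, keeping 100.
Round 2 (the defendant proposes): rejecting gives the plaintiff an expected 0.6 × 100 = 60; the defendant offers that and keeps 190.
Round 1 (the plaintiff proposes): rejecting gives the defendant an expected 0.6 × 190 = 114; the plaintiff offers that and keeps 136.

114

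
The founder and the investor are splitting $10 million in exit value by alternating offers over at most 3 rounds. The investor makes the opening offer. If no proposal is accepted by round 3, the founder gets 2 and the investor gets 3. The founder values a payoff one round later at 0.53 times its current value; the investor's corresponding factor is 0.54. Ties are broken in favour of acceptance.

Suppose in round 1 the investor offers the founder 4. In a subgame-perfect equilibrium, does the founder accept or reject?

Work out the founder's continuation value if the offer is rejected.
Round 3 (the investor proposes): the founder gets 2 if talks fail, so the investor offers 2 and keeps 8.
Round 2 (the founder proposes): the investor can get 8 next round, worth 0.54 × 8 = 4.32 now, so the founder offers 4.32, keeping 5.68.
So by rejecting in round 1, the founder gets 5.68 next round, worth 0.53 × 5.68 = 3.0104 now.
Offer 4 ≥ 3.0104, so the founder accepts.

Accept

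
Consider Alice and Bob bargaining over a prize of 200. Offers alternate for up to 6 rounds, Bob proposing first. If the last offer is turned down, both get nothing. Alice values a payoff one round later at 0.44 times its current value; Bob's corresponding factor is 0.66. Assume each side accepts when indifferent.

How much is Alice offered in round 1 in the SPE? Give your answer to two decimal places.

46.03

Round 6 (Alice proposes): Bob will accept anything ≥ 0, so Alice offers 0 and keeps 200.
Round 5 (Bob proposes): Alice can get 200 next round, worth 0.44 × 200 = 88 now. Bob offers 88 and keeps 200 − 88 = 112.
Round 4 (Alice proposes): Bob can get 112 next round, worth 0.66 × 112 = 73.92 now; Alice offers that and keeps 126.08.
Round 3 (Bob proposes): Alice can get 126.08 next round, worth 0.44 × 126.08 = 55.4752 now; Bob offers that and keeps 144.5248.
Round 2 (Alice proposes): Bob can get 144.5248 next round, worth 0.66 × 144.5248 = 95.386368 now. Alice offers 95.386368 and keeps 200 − 95.386368 = 104.613632.
Round 1 (Bob proposes): Alice can get 104.613632 next round, worth 0.44 × 104.613632 = 46.02999808 now; Bob offers that and keeps 153.97000192.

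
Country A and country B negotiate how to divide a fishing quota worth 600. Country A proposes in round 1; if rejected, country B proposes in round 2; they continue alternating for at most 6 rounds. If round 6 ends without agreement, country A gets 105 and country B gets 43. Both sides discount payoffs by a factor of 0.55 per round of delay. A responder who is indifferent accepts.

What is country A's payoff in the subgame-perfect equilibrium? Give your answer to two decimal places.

381.67

Solve by backward induction from round 6.
Round 6 (country B proposes): country A gets 105 if talks fail, so country B offers 105 and keeps 495.
Round 5 (country A proposes): country B can get 495 next round, worth 0.55 × 495 = 272.25 now, so country A offers 272.25, keeping 327.75.
Round 4 (country B proposes): country A can get 327.75 next round, worth 0.55 × 327.75 = 180.2625 now, so country B offers 180.2625, keeping 419.7375.
Round 3 (country A proposes): country B can get 419.7375 next round, worth 0.55 × 419.7375 = 230.855625 now. Country A offers 230.855625 and keeps 600 − 230.855625 = 369.144375.
Round 2 (country B proposes): country A can get 369.144375 next round, worth 0.55 × 369.144375 = 203.02940625 now; country B offers that and keeps 396.97059375.
Round 1 (country A proposes): country B can get 396.97059375 next round, worth 0.55 × 396.97059375 = 218.3338265625 now, so country A offers 218.3338265625, keeping 381.6661734375.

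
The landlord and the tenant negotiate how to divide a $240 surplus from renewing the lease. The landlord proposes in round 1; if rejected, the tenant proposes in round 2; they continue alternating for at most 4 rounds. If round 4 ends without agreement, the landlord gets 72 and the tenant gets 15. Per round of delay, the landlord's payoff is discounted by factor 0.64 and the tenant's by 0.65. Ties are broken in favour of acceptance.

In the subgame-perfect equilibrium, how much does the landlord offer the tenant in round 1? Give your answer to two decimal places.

101.59

By backward induction:
Round 4 (the tenant proposes): the landlord gets 72 if talks fail, so the tenant offers 72 and keeps 168.
Round 3 (the landlord proposes): the tenant can get 168 next round, worth 0.65 × 168 = 109.2 now; the landlord offers that and keeps 130.8.
Round 2 (the tenant proposes): the landlord can get 130.8 next round, worth 0.64 × 130.8 = 83.712 now, so the tenant offers 83.712, keeping 156.288.
Round 1 (the landlord proposes): the tenant can get 156.288 next round, worth 0.65 × 156.288 = 101.5872 now, so the landlord offers 101.5872, keeping 138.4128.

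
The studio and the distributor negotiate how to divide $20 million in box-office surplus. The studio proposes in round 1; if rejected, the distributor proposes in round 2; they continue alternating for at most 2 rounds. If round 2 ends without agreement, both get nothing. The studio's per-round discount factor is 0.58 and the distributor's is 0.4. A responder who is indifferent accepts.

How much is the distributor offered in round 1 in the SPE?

8

Round 2 (the distributor proposes): rejection yields 0 for the studio; the distributor offers 0 and keeps 20.
Round 1 (the studio proposes): the distributor can get 20 next round, worth 0.4 × 20 = 8 now; the studio offers that and keeps 12.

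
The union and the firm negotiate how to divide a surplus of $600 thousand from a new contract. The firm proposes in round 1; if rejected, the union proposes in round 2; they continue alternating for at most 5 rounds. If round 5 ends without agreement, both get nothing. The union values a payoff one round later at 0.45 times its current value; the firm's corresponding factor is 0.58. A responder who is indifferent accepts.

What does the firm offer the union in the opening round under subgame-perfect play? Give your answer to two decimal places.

By backward induction:
Round 5 (the firm proposes): the union will accept anything ≥ 0, so the firm offers 0 and keeps 600.
Round 4 (the union proposes): the firm can get 600 next round, worth 0.58 × 600 = 348 now, so the union offers 348, keeping 252.
Round 3 (the firm proposes): the union can get 252 next round, worth 0.45 × 252 = 113.4 now. The firm offers 113.4 and keeps 600 − 113.4 = 486.6.
Round 2 (the union proposes): the firm can get 486.6 next round, worth 0.58 × 486.6 = 282.228 now; the union offers that and keeps 317.772.
Round 1 (the firm proposes): the union can get 317.772 next round, worth 0.45 × 317.772 = 142.9974 now. The firm offers 142.9974 and keeps 600 − 142.9974 = 457.0026.

143.00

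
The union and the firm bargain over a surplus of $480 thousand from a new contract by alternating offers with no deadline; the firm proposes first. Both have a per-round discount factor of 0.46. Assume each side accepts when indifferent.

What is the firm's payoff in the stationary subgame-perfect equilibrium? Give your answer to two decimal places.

328.77

When the firm proposes, the union accepts any offer worth at least 0.46 times what the union would get by proposing next round; and vice versa.
This gives x = 480 − 0.46y and y = 480 − 0.46x, where x and y are each side's share when it proposes.
Hence (1 − 0.46·0.46)x = 480(1 − 0.46), i.e. 0.7884·x = 259.2.
x ≈ 328.7671; the union's share is 480 − x ≈ 151.2329.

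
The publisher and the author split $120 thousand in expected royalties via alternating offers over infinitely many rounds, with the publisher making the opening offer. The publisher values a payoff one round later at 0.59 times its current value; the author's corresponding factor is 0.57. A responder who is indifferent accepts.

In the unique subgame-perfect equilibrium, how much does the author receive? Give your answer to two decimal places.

42.25

When the publisher proposes, the author accepts any offer worth at least 0.57 times what the author would get by proposing next round; and vice versa.
This gives x = 120 − 0.57y and y = 120 − 0.59x, where x and y are each side's share when it proposes.
Hence (1 − 0.57·0.59)x = 120(1 − 0.57), i.e. 0.6637·x = 51.6.
x ≈ 77.7460; the author's share is 120 − x ≈ 42.2540.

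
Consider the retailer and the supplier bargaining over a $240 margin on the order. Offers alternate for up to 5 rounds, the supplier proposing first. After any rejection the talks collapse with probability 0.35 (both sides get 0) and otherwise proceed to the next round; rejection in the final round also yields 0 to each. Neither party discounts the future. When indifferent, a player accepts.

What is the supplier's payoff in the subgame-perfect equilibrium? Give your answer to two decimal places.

162.33

Round 5 (the supplier proposes): rejection yields 0 for the retailer; the supplier offers 0 and keeps 240.
Round 4 (the retailer proposes): rejecting gives the supplier an expected 0.65 × 240 = 156, so the retailer offers 156, keeping 84.
Round 3 (the supplier proposes): rejecting gives the retailer an expected 0.65 × 84 = 54.6; the supplier offers that and keeps 185.4.
Round 2 (the retailer proposes): rejecting gives the supplier an expected 0.65 × 185.4 = 120.51; the retailer offers that and keeps 119.49.
Round 1 (the supplier proposes): rejecting gives the retailer an expected 0.65 × 119.49 = 77.6685, so the supplier offers 77.6685, keeping 162.3315.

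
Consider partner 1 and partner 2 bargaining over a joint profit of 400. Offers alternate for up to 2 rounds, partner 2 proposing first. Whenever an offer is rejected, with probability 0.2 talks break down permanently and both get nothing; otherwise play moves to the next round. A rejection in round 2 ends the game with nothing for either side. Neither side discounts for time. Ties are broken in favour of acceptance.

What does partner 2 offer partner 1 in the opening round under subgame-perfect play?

Round 2 (partner 1 proposes): rejection yields 0 for partner 2; partner 1 offers 0 and keeps 400.
Round 1 (partner 2 proposes): rejecting gives partner 1 an expected 0.8 × 400 = 320. Partner 2 offers 320 and keeps 400 − 320 = 80.

320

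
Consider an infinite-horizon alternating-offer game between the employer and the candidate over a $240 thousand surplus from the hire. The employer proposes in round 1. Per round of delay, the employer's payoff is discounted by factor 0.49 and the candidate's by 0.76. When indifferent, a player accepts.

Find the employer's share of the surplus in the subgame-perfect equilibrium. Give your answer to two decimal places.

When the employer proposes, the candidate accepts any offer worth at least 0.76 times what the candidate would get by proposing next round; and vice versa.
This gives x = 240 − 0.76y and y = 240 − 0.49x, where x and y are each side's share when it proposes.
Hence (1 − 0.76·0.49)x = 240(1 − 0.76), i.e. 0.6276·x = 57.6.
x ≈ 91.7782; the candidate's share is 240 − x ≈ 148.2218.

91.78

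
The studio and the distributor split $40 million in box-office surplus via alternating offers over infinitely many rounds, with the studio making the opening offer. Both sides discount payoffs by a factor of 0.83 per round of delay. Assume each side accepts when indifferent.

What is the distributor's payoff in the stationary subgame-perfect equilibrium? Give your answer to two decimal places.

In a stationary SPE each proposer offers the other exactly their discounted continuation value.
If the studio keeps x when proposing and the distributor keeps y when proposing, then x = 40 − 0.83y and y = 40 − 0.83x.
Solving: x = 40(1 − 0.83) / (1 − 0.83·0.83) = 6.8 / 0.3111 ≈ 21.8579.
The distributor gets 40 − 21.8579 ≈ 18.1421.

18.14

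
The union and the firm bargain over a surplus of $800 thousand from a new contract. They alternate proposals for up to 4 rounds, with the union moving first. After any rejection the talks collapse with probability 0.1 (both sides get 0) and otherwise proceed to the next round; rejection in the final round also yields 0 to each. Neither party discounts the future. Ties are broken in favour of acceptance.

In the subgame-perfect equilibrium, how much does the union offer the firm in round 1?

655.2

Round 4 (the firm proposes): rejection yields 0 for the union; the firm offers 0 and keeps 800.
Round 3 (the union proposes): rejecting gives the firm an expected 0.9 × 800 = 720, so the union offers 720, keeping 80.
Round 2 (the firm proposes): rejecting gives the union an expected 0.9 × 80 = 72, so the firm offers 72, keeping 728.
Round 1 (the union proposes): rejecting gives the firm an expected 0.9 × 728 = 655.2; the union offers that and keeps 144.8.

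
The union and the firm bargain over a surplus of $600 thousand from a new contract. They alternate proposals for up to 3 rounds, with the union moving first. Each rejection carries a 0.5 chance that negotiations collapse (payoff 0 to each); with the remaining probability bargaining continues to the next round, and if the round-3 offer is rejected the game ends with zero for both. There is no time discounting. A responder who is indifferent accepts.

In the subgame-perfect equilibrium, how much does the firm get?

150

Round 3 (the union proposes): the firm will accept anything ≥ 0, so the union offers 0 and keeps 600.
Round 2 (the firm proposes): rejecting gives the union an expected 0.5 × 600 = 300; the firm offers that and keeps 300.
Round 1 (the union proposes): rejecting gives the firm an expected 0.5 × 300 = 150; the union offers that and keeps 450.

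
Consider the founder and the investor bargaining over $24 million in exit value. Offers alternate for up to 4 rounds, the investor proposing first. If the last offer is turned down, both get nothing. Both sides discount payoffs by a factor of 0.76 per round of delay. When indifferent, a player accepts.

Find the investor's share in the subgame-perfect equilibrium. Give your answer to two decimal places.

Round 4 (the founder proposes): rejection yields 0 for the investor; the founder offers 0 and keeps 24.
Round 3 (the investor proposes): the founder can get 24 next round, worth 0.76 × 24 = 18.24 now; the investor offers that and keeps 5.76.
Round 2 (the founder proposes): the investor can get 5.76 next round, worth 0.76 × 5.76 = 4.3776 now, so the founder offers 4.3776, keeping 19.6224.
Round 1 (the investor proposes): the founder can get 19.6224 next round, worth 0.76 × 19.6224 = 14.913024 now; the investor offers that and keeps 9.086976.

9.09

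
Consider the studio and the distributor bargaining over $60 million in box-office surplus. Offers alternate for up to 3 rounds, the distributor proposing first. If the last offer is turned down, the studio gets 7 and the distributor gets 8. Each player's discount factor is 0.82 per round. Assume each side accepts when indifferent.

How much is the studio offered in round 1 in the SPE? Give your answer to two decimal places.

13.56

By backward induction:
Round 3 (the distributor proposes): the studio gets 7 if talks fail, so the distributor offers 7 and keeps 53.
Round 2 (the studio proposes): the distributor can get 53 next round, worth 0.82 × 53 = 43.46 now. The studio offers 43.46 and keeps 60 − 43.46 = 16.54.
Round 1 (the distributor proposes): the studio can get 16.54 next round, worth 0.82 × 16.54 = 13.5628 now; the distributor offers that and keeps 46.4372.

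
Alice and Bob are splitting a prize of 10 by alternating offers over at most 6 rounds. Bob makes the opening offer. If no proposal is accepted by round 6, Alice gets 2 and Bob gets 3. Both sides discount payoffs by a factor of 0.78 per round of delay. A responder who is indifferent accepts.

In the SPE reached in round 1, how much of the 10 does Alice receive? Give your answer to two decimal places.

4.78

Round 6 (Alice proposes): Bob gets 3 if talks fail, so Alice offers 3 and keeps 7.
Round 5 (Bob proposes): Alice can get 7 next round, worth 0.78 × 7 = 5.46 now. Bob offers 5.46 and keeps 10 − 5.46 = 4.54.
Round 4 (Alice proposes): Bob can get 4.54 next round, worth 0.78 × 4.54 = 3.5412 now. Alice offers 3.5412 and keeps 10 − 3.5412 = 6.4588.
Round 3 (Bob proposes): Alice can get 6.4588 next round, worth 0.78 × 6.4588 = 5.037864 now, so Bob offers 5.037864, keeping 4.962136.
Round 2 (Alice proposes): Bob can get 4.962136 next round, worth 0.78 × 4.962136 = 3.87046608 now, so Alice offers 3.87046608, keeping 6.12953392.
Round 1 (Bob proposes): Alice can get 6.12953392 next round, worth 0.78 × 6.12953392 = 4.7810364576 now, so Bob offers 4.7810364576, keeping 5.2189635424.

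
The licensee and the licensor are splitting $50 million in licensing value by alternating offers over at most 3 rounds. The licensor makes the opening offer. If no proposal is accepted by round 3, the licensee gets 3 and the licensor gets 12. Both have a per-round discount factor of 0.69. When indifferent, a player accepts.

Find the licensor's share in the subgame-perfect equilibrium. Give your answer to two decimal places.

37.88

Round 3 (the licensor proposes): the licensee gets 3 if talks fail, so the licensor offers 3 and keeps 47.
Round 2 (the licensee proposes): the licensor can get 47 next round, worth 0.69 × 47 = 32.43 now; the licensee offers that and keeps 17.57.
Round 1 (the licensor proposes): the licensee can get 17.57 next round, worth 0.69 × 17.57 = 12.1233 now. The licensor offers 12.1233 and keeps 50 − 12.1233 = 37.8767.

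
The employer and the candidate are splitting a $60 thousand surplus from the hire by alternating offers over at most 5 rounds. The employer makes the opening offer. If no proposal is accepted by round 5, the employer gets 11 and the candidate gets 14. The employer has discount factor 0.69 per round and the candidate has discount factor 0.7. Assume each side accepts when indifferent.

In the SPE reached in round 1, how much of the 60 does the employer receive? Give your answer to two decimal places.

37.43

Round 5 (the employer proposes): the candidate gets 14 if talks fail, so the employer offers 14 and keeps 46.
Round 4 (the candidate proposes): the employer can get 46 next round, worth 0.69 × 46 = 31.74 now. The candidate offers 31.74 and keeps 60 − 31.74 = 28.26.
Round 3 (the employer proposes): the candidate can get 28.26 next round, worth 0.7 × 28.26 = 19.782 now; the employer offers that and keeps 40.218.
Round 2 (the candidate proposes): the employer can get 40.218 next round, worth 0.69 × 40.218 = 27.75042 now, so the candidate offers 27.75042, keeping 32.24958.
Round 1 (the employer proposes): the candidate can get 32.24958 next round, worth 0.7 × 32.24958 = 22.574706 now, so the employer offers 22.574706, keeping 37.425294.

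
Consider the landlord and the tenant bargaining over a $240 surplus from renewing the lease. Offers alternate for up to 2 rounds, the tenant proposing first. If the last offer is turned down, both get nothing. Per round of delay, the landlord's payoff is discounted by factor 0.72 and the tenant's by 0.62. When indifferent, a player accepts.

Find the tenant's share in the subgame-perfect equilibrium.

67.2

Round 2 (the landlord proposes): rejection yields 0 for the tenant; the landlord offers 0 and keeps 240.
Round 1 (the tenant proposes): the landlord can get 240 next round, worth 0.72 × 240 = 172.8 now. The tenant offers 172.8 and keeps 240 − 172.8 = 67.2.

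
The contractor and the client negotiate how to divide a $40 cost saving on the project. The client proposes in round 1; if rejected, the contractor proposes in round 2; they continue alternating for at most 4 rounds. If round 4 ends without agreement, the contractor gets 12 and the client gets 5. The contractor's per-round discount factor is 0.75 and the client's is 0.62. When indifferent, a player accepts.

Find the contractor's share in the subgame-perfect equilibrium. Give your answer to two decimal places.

23.61

Round 4 (the contractor proposes): the client gets 5 if talks fail, so the contractor offers 5 and keeps 35.
Round 3 (the client proposes): the contractor can get 35 next round, worth 0.75 × 35 = 26.25 now; the client offers that and keeps 13.75.
Round 2 (the contractor proposes): the client can get 13.75 next round, worth 0.62 × 13.75 = 8.525 now, so the contractor offers 8.525, keeping 31.475.
Round 1 (the client proposes): the contractor can get 31.475 next round, worth 0.75 × 31.475 = 23.60625 now. The client offers 23.60625 and keeps 40 − 23.60625 = 16.39375.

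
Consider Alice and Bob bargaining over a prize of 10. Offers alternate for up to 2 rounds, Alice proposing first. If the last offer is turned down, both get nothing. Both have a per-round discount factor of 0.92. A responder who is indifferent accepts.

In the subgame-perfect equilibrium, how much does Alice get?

0.8

Round 2 (Bob proposes): rejection yields 0 for Alice; Bob offers 0 and keeps 10.
Round 1 (Alice proposes): Bob can get 10 next round, worth 0.92 × 10 = 9.2 now, so Alice offers 9.2, keeping 0.8.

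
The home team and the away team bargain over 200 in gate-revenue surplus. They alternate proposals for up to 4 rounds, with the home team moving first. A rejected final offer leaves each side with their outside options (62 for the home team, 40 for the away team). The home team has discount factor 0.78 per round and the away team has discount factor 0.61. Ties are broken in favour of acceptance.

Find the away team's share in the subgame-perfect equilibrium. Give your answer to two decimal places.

66.89

Solve by backward induction from round 4.
Round 4 (the away team proposes): the home team gets 62 if talks fail, so the away team offers 62 and keeps 138.
Round 3 (the home team proposes): the away team can get 138 next round, worth 0.61 × 138 = 84.18 now. The home team offers 84.18 and keeps 200 − 84.18 = 115.82.
Round 2 (the away team proposes): the home team can get 115.82 next round, worth 0.78 × 115.82 = 90.3396 now; the away team offers that and keeps 109.6604.
Round 1 (the home team proposes): the away team can get 109.6604 next round, worth 0.61 × 109.6604 = 66.892844 now. The home team offers 66.892844 and keeps 200 − 66.892844 = 133.107156.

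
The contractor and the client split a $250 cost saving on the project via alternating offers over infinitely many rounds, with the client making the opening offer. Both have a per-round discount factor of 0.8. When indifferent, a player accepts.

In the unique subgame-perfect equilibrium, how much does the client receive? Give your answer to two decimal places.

When the client proposes, the contractor accepts any offer worth at least 0.8 times what the contractor would get by proposing next round; and vice versa.
This gives x = 250 − 0.8y and y = 250 − 0.8x, where x and y are each side's share when it proposes.
Hence (1 − 0.8·0.8)x = 250(1 − 0.8), i.e. 0.36·x = 50.
x ≈ 138.8889; the contractor's share is 250 − x ≈ 111.1111.

138.89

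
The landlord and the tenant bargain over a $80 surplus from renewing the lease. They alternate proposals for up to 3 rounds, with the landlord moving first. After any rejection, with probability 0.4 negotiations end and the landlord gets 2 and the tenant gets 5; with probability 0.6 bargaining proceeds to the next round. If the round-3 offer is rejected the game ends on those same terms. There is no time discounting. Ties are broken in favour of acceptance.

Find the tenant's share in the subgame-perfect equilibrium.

Round 3 (the landlord proposes): the tenant gets 5 if talks fail, so the landlord offers 5 and keeps 75.
Round 2 (the tenant proposes): rejecting gives the landlord an expected 0.6 × 75 + 0.4 × 2 = 45.8, so the tenant offers 45.8, keeping 34.2.
Round 1 (the landlord proposes): rejecting gives the tenant an expected 0.6 × 34.2 + 0.4 × 5 = 22.52. The landlord offers 22.52 and keeps 80 − 22.52 = 57.48.

22.52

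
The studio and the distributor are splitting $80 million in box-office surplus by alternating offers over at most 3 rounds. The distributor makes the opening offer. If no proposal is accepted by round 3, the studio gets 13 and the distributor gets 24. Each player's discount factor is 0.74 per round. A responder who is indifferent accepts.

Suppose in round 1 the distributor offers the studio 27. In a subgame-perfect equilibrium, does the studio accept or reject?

Accept

Work out the studio's continuation value if the offer is rejected.
Round 3 (the distributor proposes): the studio gets 13 if talks fail, so the distributor offers 13 and keeps 67.
Round 2 (the studio proposes): the distributor can get 67 next round, worth 0.74 × 67 = 49.58 now; the studio offers that and keeps 30.42.
So by rejecting in round 1, the studio gets 30.42 next round, worth 0.74 × 30.42 = 22.5108 now.
Offer 27 ≥ 22.5108, so the studio accepts.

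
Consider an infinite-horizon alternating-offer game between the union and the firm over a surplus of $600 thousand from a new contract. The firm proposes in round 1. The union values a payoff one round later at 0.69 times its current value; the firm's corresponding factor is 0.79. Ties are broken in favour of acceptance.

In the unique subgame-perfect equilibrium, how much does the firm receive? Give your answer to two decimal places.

Let x be the firm's share when the firm proposes and y be the union's share when the union proposes.
The union accepts iff offered ≥ 0.69·y, so x = 600 − 0.69y. Symmetrically y = 600 − 0.79x.
Substituting: x = 600 − 0.69(600 − 0.79x), giving x(1 − 0.79·0.69) = 600(1 − 0.69).
So x = 600 × 0.31 / 0.4549 ≈ 408.8811, and the union receives 600 − x ≈ 191.1189.

408.88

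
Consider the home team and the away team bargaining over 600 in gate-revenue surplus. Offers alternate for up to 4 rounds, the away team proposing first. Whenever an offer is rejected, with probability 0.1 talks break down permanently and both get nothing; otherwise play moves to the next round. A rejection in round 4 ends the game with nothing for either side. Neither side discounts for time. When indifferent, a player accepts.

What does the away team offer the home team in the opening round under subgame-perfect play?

Round 4 (the home team proposes): rejection yields 0 for the away team; the home team offers 0 and keeps 600.
Round 3 (the away team proposes): rejecting gives the home team an expected 0.9 × 600 = 540; the away team offers that and keeps 60.
Round 2 (the home team proposes): rejecting gives the away team an expected 0.9 × 60 = 54, so the home team offers 54, keeping 546.
Round 1 (the away team proposes): rejecting gives the home team an expected 0.9 × 546 = 491.4. The away team offers 491.4 and keeps 600 − 491.4 = 108.6.

491.4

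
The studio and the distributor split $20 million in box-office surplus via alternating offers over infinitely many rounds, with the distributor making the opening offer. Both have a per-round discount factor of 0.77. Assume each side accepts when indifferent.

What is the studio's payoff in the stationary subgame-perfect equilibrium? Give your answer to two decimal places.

When the distributor proposes, the studio accepts any offer worth at least 0.77 times what the studio would get by proposing next round; and vice versa.
This gives x = 20 − 0.77y and y = 20 − 0.77x, where x and y are each side's share when it proposes.
Hence (1 − 0.77·0.77)x = 20(1 − 0.77), i.e. 0.4071·x = 4.6.
x ≈ 11.2994; the studio's share is 20 − x ≈ 8.7006.

8.70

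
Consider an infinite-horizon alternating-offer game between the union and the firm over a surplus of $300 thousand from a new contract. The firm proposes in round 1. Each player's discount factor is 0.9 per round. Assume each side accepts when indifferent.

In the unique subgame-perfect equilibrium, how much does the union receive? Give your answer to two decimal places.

In a stationary SPE each proposer offers the other exactly their discounted continuation value.
If the firm keeps x when proposing and the union keeps y when proposing, then x = 300 − 0.9y and y = 300 − 0.9x.
Solving: x = 300(1 − 0.9) / (1 − 0.9·0.9) = 30 / 0.19 ≈ 157.8947.
The union gets 300 − 157.8947 ≈ 142.1053.

142.11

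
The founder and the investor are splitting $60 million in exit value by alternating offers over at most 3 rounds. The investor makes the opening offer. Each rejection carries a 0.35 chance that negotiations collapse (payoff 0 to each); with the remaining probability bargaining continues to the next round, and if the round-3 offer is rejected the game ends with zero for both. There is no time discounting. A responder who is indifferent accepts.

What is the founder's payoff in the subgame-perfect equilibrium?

13.65

By backward induction:
Round 3 (the investor proposes): rejection yields 0 for the founder; the investor offers 0 and keeps 60.
Round 2 (the founder proposes): rejecting gives the investor an expected 0.65 × 60 = 39; the founder offers that and keeps 21.
Round 1 (the investor proposes): rejecting gives the founder an expected 0.65 × 21 = 13.65. The investor offers 13.65 and keeps 60 − 13.65 = 46.35.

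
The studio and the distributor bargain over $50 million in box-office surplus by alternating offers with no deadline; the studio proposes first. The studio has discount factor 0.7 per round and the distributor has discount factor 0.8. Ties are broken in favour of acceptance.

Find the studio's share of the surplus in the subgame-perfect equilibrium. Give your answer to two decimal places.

22.73

Let x be the studio's share when the studio proposes and y be the distributor's share when the distributor proposes.
The distributor accepts iff offered ≥ 0.8·y, so x = 50 − 0.8y. Symmetrically y = 50 − 0.7x.
Substituting: x = 50 − 0.8(50 − 0.7x), giving x(1 − 0.7·0.8) = 50(1 − 0.8).
So x = 50 × 0.2 / 0.44 ≈ 22.7273, and the distributor receives 50 − x ≈ 27.2727.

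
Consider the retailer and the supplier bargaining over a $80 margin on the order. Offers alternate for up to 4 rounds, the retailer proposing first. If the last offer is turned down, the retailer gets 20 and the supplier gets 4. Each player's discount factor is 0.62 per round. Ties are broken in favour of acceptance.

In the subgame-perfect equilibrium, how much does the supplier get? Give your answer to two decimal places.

Round 4 (the supplier proposes): the retailer gets 20 if talks fail, so the supplier offers 20 and keeps 60.
Round 3 (the retailer proposes): the supplier can get 60 next round, worth 0.62 × 60 = 37.2 now. The retailer offers 37.2 and keeps 80 − 37.2 = 42.8.
Round 2 (the supplier proposes): the retailer can get 42.8 next round, worth 0.62 × 42.8 = 26.536 now; the supplier offers that and keeps 53.464.
Round 1 (the retailer proposes): the supplier can get 53.464 next round, worth 0.62 × 53.464 = 33.14768 now; the retailer offers that and keeps 46.85232.

33.15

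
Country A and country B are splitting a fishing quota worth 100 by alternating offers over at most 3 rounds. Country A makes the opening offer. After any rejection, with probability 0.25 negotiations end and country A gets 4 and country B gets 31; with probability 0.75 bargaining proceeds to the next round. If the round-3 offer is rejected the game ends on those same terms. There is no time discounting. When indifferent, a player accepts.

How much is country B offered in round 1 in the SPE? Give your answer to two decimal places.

43.19

By backward induction:
Round 3 (country A proposes): country B gets 31 if talks fail, so country A offers 31 and keeps 69.
Round 2 (country B proposes): rejecting gives country A an expected 0.75 × 69 + 0.25 × 4 = 52.75, so country B offers 52.75, keeping 47.25.
Round 1 (country A proposes): rejecting gives country B an expected 0.75 × 47.25 + 0.25 × 31 = 43.1875; country A offers that and keeps 56.8125.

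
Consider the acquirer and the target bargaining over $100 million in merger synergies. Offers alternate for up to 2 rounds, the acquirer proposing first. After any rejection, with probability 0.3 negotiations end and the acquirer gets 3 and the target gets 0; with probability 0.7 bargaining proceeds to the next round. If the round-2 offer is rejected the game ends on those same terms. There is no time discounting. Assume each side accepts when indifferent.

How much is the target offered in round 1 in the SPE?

By backward induction:
Round 2 (the target proposes): the acquirer gets 3 if talks fail, so the target offers 3 and keeps 97.
Round 1 (the acquirer proposes): rejecting gives the target an expected 0.7 × 97 = 67.9; the acquirer offers that and keeps 32.1.

67.9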